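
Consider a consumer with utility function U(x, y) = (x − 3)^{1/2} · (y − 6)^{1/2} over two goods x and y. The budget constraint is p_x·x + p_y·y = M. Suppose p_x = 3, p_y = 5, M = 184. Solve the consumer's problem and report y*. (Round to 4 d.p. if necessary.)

y* = 20.5

Discretionary income = 184 − 3·3 − 6·5 = 145; y* = 6 + 0.5·145/5 = 20.5.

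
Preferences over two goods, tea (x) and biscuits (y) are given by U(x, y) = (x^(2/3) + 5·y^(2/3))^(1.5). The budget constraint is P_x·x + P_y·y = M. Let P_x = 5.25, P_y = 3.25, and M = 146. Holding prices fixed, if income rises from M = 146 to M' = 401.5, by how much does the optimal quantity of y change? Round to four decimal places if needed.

Δy* = 78.3751

MU_x ∝ x^(-1/3), MU_y ∝ 5·y^(-1/3), so MRS = (1/5)·(y/x)^(1/3) = P_x/P_y.
Hence y/x = (5·P_x/P_y)^(1/(1/3)), i.e. raised to the 3 power.
With the ratio pinned down, the budget gives x* = M/(P_x + P_y·(y/x)) and y* = (y/x)·x*.
Numerically y/x = 526.911698, so x* = 146/(5.25 + 3.25·526.911698) = 0.085 and y* = 526.911698·0.085 = 44.7858.
At M' = 401.5: y* = 123.1609. Change: 123.1609 − 44.7858 = 78.3751.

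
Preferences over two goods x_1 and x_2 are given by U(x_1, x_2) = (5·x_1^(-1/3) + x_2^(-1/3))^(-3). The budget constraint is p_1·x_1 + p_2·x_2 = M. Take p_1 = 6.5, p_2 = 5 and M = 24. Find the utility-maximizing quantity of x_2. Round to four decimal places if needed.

x_2* = 1.0502

From the CES first-order condition, 5·(x_2/x_1)^(4/3) = p_1/p_2.
Hence x_2/x_1 = ((1/5)·p_1/p_2)^(1/(4/3)), i.e. raised to the 0.75 power.
Substitute x_2 = (x_2/x_1)·x_1 into the budget: x_1* = M/(p_1 + p_2·(x_2/x_1)).
Numerically x_2/x_1 = 0.364108, so x_1* = 24/(6.5 + 5·0.364108) = 2.8844 and x_2* = 0.364108·2.8844 = 1.0502.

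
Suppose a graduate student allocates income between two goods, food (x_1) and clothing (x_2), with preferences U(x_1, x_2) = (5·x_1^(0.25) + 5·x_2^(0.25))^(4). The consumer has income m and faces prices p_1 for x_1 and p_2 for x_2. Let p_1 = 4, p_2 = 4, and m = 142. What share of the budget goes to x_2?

MU_x_1 ∝ 5·x_1^(-0.75), MU_x_2 ∝ 5·x_2^(-0.75), so MRS = (x_2/x_1)^(0.75) = p_1/p_2.
Solve for the ratio: x_2/x_1 = [p_1/p_2]^(4/3).
Substitute x_2 = (x_2/x_1)·x_1 into the budget: x_1* = m/(p_1 + p_2·(x_2/x_1)).
Numerically x_2/x_1 = 1, so x_1* = 142/(4 + 4·1) = 17.75 and x_2* = 1·17.75 = 17.75.
Expenditure on x_2: 4·17.75 = 71; share = 0.5.

share on x_2 = 0.5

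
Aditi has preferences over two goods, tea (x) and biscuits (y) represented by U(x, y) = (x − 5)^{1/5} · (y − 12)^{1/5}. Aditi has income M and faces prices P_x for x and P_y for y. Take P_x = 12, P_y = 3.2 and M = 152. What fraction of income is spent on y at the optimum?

share on y = 0.4289

Discretionary income = 152 − 5·12 − 12·3.2 = 53.6; x* = 5 + 0.5·53.6/12 = 7.2333; y* = 12 + 0.5·53.6/3.2 = 20.375.
Expenditure on y: 3.2·20.375 = 65.2; share = 0.4289.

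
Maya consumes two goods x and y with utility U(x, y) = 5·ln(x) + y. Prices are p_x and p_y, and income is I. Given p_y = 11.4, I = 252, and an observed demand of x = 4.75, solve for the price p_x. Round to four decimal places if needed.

Set MRS = p_x/p_y: (5/x)/1 = p_x/p_y.
So x*(p_x,p_y) = 5·p_y/p_x, independent of income; and y* = (I − 5·p_y)/p_y.
Set x* = 4.75 in the demand function and solve for p_x: p_x = 12.

p_x = 12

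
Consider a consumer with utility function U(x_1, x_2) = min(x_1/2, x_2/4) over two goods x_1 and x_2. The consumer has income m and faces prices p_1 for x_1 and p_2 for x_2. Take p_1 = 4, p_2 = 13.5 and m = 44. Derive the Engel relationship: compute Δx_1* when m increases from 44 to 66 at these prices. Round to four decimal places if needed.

With perfect complements, no substitution: consume in ratio x_1:x_2 = 2:4.
Budget: p_1·x_1 + p_2·2·x_1 = m, so (2·p_1 + 4·p_2)·x_1 = 2·m.
Demand: x_1*(p_1,p_2,m) = 2·m/(2·p_1 + 4·p_2), x_2* = 4·m/(2·p_1 + 4·p_2).
Here 2·4 + 4·13.5 = 62, giving x_1* = 1.4194.
At m' = 66: x_1* = 2.129. Change: 2.129 − 1.4194 = 0.7097.

Δx_1* = 0.7097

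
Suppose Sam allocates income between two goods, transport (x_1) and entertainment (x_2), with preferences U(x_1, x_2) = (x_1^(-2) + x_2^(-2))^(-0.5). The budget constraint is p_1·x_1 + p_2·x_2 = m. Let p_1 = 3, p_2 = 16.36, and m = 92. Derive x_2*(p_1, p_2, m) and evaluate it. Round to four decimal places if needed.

x_2* = 4.2513

From the CES first-order condition, (x_2/x_1)^(3) = p_1/p_2.
Solve for the ratio: x_2/x_1 = [p_1/p_2]^(1/3).
With the ratio pinned down, the budget gives x_1* = m/(p_1 + p_2·(x_2/x_1)) and x_2* = (x_2/x_1)·x_1*.
Numerically x_2/x_1 = 0.568128, so x_1* = 92/(3 + 16.36·0.568128) = 7.483 and x_2* = 0.568128·7.483 = 4.2513.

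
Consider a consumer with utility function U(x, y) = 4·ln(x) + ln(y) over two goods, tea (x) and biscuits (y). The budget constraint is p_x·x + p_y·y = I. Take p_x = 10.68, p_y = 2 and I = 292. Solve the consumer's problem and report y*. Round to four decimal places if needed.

y* = 29.2

The MRS is 4·y/x. Set MRS = p_x/p_y.
Rearranging, p_y·y = (1/4)·p_x·x. Substituting into the budget gives p_x·x·(1 + (1/4)) = I.
Demand: x*(p_x,p_y,I) = 0.8·I/p_x and y* = 0.2·I/p_y.
At p_x=10.68, p_y=2, I=292: y* = 0.2·292/2 = 29.2.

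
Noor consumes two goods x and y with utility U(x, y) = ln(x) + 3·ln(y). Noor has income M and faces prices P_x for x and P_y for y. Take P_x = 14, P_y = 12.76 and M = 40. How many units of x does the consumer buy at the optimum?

Tangency: MRS = (1/3)·y/x = P_x/P_y.
So P_y·y = 3·P_x·x; combined with the budget, a share 0.25 of income goes to x.
Demand: x*(P_x,P_y,M) = 0.25·M/P_x and y* = 0.75·M/P_y.
At P_x=14, P_y=12.76, M=40: x* = 0.25·40/14 = 0.7143.

x* = 0.7143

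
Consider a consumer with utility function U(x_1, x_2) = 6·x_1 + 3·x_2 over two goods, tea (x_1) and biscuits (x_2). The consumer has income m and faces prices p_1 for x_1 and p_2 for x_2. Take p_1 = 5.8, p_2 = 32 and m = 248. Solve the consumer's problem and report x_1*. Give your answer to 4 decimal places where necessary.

Perfect substitutes: compare marginal utility per dollar. 6/p_1 vs 3/p_2 → 1.0345 vs 0.0938.
x_1 gives more utility per dollar, so spend all income on x_1: x_1* = m/p_1, x_2* = 0.
Numerically: x_1* = 42.7586, x_2* = 0.

x_1* = 42.7586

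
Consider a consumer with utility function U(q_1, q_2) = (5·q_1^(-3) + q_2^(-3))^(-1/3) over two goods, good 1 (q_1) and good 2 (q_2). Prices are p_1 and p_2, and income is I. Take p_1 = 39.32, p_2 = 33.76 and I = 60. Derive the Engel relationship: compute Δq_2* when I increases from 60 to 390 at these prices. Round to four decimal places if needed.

Δq_2* = 3.6521

MRS = MU_q_1/MU_q_2 = 5·(q_2/q_1)^(4). Set equal to p_1/p_2.
Hence q_2/q_1 = ((1/5)·p_1/p_2)^(1/(4)), i.e. raised to the 0.25 power.
Substitute q_2 = (q_2/q_1)·q_1 into the budget: q_1* = I/(p_1 + p_2·(q_2/q_1)).
Numerically q_2/q_1 = 0.694721, so q_1* = 60/(39.32 + 33.76·0.694721) = 0.9558 and q_2* = 0.694721·0.9558 = 0.664.
At I' = 390: q_2* = 4.3162. Change: 4.3162 − 0.664 = 3.6521.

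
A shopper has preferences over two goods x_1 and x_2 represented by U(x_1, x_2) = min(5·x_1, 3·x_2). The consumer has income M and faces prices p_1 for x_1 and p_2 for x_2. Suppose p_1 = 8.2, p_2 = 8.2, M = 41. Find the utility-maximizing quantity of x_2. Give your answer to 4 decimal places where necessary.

x_2* = 3.125

Leontief preferences: the optimum is at the kink where x_1/3 = x_2/5, i.e. x_2 = (5/3)·x_1.
Budget: p_1·x_1 + p_2·(5/3)·x_1 = M, so (3·p_1 + 5·p_2)·x_1 = 3·M.
Demand: x_1*(p_1,p_2,M) = 3·M/(3·p_1 + 5·p_2), x_2* = 5·M/(3·p_1 + 5·p_2).
Here 3·8.2 + 5·8.2 = 65.6, giving x_2* = 3.125.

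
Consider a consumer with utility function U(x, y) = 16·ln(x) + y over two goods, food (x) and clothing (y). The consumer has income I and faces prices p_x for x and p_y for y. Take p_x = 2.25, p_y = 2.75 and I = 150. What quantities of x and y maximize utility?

x* = 19.5556, y* = 38.5455

At the given prices: x* = 16·2.75/2.25 = 19.5556, and y* = 38.5455.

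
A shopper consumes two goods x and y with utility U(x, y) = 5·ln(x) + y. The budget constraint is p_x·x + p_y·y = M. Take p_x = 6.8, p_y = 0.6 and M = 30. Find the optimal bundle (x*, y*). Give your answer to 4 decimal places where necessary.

Set MRS = p_x/p_y: (5/x)/1 = p_x/p_y.
So x*(p_x,p_y) = 5·p_y/p_x, independent of income; and y* = (M − 5·p_y)/p_y.
At the given prices: x* = 5·0.6/6.8 = 0.4412, and y* = 45.

x* = 0.4412, y* = 45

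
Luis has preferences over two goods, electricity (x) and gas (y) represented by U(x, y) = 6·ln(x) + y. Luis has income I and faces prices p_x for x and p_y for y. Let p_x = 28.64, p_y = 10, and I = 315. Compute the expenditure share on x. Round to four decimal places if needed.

MU_x = 6/x, MU_y = 1. Tangency: 6/x = p_x/p_y.
So x*(p_x,p_y) = 6·p_y/p_x, independent of income; and y* = (I − 6·p_y)/p_y.
At the given prices: x* = 6·10/28.64 = 2.095, and y* = 25.5.
Expenditure on x: 28.64·2.095 = 60; share = 0.1905.

share on x = 0.1905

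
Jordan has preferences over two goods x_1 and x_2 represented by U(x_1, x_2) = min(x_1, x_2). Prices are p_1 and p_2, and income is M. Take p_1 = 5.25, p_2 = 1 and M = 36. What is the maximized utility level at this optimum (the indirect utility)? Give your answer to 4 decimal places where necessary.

V = 5.76

With perfect complements, no substitution: consume in ratio x_1:x_2 = 1:1.
Budget: p_1·x_1 + p_2·x_1 = M, so (p_1 + p_2)·x_1 = M.
Demand: x_1*(p_1,p_2,M) = M/(p_1 + p_2), x_2* = M/(p_1 + p_2).
Here 5.25 + 1 = 6.25, giving x_1* = 5.76 and x_2* = 5.76.
Utility at the optimum: U(5.76, 5.76) = 5.76.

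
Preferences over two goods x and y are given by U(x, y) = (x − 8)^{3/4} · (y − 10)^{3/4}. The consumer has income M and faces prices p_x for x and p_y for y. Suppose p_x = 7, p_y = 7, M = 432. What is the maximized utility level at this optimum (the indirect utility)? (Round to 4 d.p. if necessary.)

V = 102.1857

MRS = (y−10)/(x−8). Tangency with p_x/p_y gives y−10 = (p_x/p_y)·(x−8).
After buying the subsistence bundle (8, 10), a share 0.5 of the remaining income goes to x: x* = 8 + 0.5·(M − 8p_x − 10p_y)/p_x.
Discretionary income = 432 − 8·7 − 10·7 = 306; x* = 8 + 0.5·306/7 = 29.8571; y* = 10 + 0.5·306/7 = 31.8571.
Utility at the optimum: U(29.8571, 31.8571) = 102.1857.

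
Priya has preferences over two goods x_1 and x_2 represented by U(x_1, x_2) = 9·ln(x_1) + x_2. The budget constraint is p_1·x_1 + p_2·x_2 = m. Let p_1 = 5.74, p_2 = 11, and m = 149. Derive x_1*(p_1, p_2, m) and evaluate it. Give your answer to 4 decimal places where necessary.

Set MRS = p_1/p_2: (9/x_1)/1 = p_1/p_2.
So x_1*(p_1,p_2) = 9·p_2/p_1, independent of income; and x_2* = (m − 9·p_2)/p_2.
At the given prices: x_1* = 9·11/5.74 = 17.2474.

x_1* = 17.2474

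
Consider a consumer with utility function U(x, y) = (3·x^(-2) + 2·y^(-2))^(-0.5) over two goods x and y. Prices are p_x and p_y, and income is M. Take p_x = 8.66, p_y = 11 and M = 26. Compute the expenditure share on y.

MU_x ∝ 3·x^(-3), MU_y ∝ 2·y^(-3), so MRS = (3/2)·(y/x)^(3) = p_x/p_y.
Solve for the ratio: y/x = [(2/3)·p_x/p_y]^(1/3).
With the ratio pinned down, the budget gives x* = M/(p_x + p_y·(y/x)) and y* = (y/x)·x*.
Numerically y/x = 0.806637, so x* = 26/(8.66 + 11·0.806637) = 1.4829 and y* = 0.806637·1.4829 = 1.1962.
Expenditure on y: 11·1.1962 = 13.1579; share = 0.5061.

share on y = 0.5061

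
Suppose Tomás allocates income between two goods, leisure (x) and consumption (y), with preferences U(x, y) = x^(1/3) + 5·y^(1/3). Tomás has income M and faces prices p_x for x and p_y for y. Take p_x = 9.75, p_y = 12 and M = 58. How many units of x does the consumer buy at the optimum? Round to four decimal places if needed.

x* = 0.537

MRS = MU_x/MU_y = (1/5)·(y/x)^(2/3). Set equal to p_x/p_y.
Solve for the ratio: y/x = [5·p_x/p_y]^(1.5).
With the ratio pinned down, the budget gives x* = M/(p_x + p_y·(y/x)) and y* = (y/x)·x*.
Numerically y/x = 8.188231, so x* = 58/(9.75 + 12·8.188231) = 0.537.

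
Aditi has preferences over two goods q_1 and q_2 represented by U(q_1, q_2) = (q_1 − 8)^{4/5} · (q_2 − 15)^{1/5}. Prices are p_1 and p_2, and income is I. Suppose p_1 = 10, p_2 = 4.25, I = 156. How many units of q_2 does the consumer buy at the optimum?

MRS = 4·(q_2−15)/(q_1−8). Tangency with p_1/p_2 gives q_2−15 = (1/4)·(p_1/p_2)·(q_1−8).
After buying the subsistence bundle (8, 15), a share 0.8 of the remaining income goes to q_1: q_1* = 8 + 0.8·(I − 8p_1 − 15p_2)/p_1.
Discretionary income = 156 − 8·10 − 15·4.25 = 12.25; q_2* = 15 + 0.2·12.25/4.25 = 15.5765.

q_2* = 15.5765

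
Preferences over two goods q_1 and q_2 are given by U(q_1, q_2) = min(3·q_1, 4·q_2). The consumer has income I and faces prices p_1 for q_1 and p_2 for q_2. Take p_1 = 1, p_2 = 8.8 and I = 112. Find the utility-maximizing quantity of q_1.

q_1* = 14.7368

With perfect complements, no substitution: consume in ratio q_1:q_2 = 4:3.
Budget: p_1·q_1 + p_2·(3/4)·q_1 = I, so (4·p_1 + 3·p_2)·q_1 = 4·I.
Demand: q_1*(p_1,p_2,I) = 4·I/(4·p_1 + 3·p_2), q_2* = 3·I/(4·p_1 + 3·p_2).
Here 4·1 + 3·8.8 = 30.4, giving q_1* = 14.7368.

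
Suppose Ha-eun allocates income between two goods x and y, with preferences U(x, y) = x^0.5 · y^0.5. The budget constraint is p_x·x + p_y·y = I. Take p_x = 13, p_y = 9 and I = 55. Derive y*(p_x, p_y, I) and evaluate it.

y* = 3.0556

MU_x/MU_y = (0.5·y)/(0.5·x); tangency sets this equal to p_x/p_y.
So 0.5·p_y·y = 0.5·p_x·x; combined with the budget, a share 0.5 of income goes to x.
Demand: x*(p_x,p_y,I) = 0.5·I/p_x and y* = 0.5·I/p_y.
At p_x=13, p_y=9, I=55: y* = 0.5·55/9 = 3.0556.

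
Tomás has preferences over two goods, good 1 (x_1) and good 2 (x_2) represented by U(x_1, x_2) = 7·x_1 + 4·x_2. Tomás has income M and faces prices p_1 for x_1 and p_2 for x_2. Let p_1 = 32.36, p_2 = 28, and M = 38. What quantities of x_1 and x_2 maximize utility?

x_1* = 1.1743, x_2* = 0

Linear utility — the consumer picks whichever good has higher MU/price: 7/32.36 = 0.2163 vs 4/28 = 0.1429.
x_1 gives more utility per dollar, so spend all income on x_1: x_1* = M/p_1, x_2* = 0.
Numerically: x_1* = 1.1743, x_2* = 0.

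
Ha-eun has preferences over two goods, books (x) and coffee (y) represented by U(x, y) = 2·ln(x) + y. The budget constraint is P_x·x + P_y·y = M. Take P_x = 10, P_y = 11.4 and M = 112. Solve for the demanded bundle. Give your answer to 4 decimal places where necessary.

x* = 2.28, y* = 7.8246

Set MRS = P_x/P_y: (2/x)/1 = P_x/P_y.
So x*(P_x,P_y) = 2·P_y/P_x, independent of income; and y* = (M − 2·P_y)/P_y.
At the given prices: x* = 2·11.4/10 = 2.28, and y* = 7.8246.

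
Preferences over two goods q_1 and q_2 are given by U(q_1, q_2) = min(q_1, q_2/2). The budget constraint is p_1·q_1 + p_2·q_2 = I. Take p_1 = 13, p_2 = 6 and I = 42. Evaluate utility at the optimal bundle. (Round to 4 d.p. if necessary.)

V = 1.68

With perfect complements, no substitution: consume in ratio q_1:q_2 = 1:2.
Budget: p_1·q_1 + p_2·2·q_1 = I, so (p_1 + 2·p_2)·q_1 = I.
Demand: q_1*(p_1,p_2,I) = I/(p_1 + 2·p_2), q_2* = 2·I/(p_1 + 2·p_2).
Here 13 + 2·6 = 25, giving q_1* = 1.68 and q_2* = 3.36.
Utility at the optimum: U(1.68, 3.36) = 1.68.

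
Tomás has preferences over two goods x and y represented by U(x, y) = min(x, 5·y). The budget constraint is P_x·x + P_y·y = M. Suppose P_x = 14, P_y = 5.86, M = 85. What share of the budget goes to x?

Here 5·14 + 5.86 = 75.86, giving x* = 5.6024 and y* = 1.1205.
Expenditure on x: 14·5.6024 = 78.434; share = 0.9228.

share on x = 0.9228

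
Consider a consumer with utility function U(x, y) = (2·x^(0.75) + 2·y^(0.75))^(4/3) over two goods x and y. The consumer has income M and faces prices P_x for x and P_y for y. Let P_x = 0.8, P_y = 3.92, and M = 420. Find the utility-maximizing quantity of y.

y* = 0.903

MRS = MU_x/MU_y = (y/x)^(0.25). Set equal to P_x/P_y.
Hence y/x = (P_x/P_y)^(1/(0.25)), i.e. raised to the 4 power.
With the ratio pinned down, the budget gives x* = M/(P_x + P_y·(y/x)) and y* = (y/x)·x*.
Numerically y/x = 0.001735, so x* = 420/(0.8 + 3.92·0.001735) = 520.5752 and y* = 0.001735·520.5752 = 0.903.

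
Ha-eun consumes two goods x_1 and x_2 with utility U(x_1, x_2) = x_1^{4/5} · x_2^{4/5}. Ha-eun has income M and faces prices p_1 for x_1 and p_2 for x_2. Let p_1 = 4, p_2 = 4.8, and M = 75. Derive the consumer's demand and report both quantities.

Demand: x_1*(p_1,p_2,M) = 0.5·M/p_1 and x_2* = 0.5·M/p_2.
At p_1=4, p_2=4.8, M=75: x_1* = 0.5·75/4 = 9.375, x_2* = 7.8125.

x_1* = 9.375, x_2* = 7.8125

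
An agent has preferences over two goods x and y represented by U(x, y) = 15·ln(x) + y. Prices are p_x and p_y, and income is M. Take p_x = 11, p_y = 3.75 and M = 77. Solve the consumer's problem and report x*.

Set MRS = p_x/p_y: (15/x)/1 = p_x/p_y.
So x*(p_x,p_y) = 15·p_y/p_x, independent of income; and y* = (M − 15·p_y)/p_y.
At the given prices: x* = 15·3.75/11 = 5.1136.

x* = 5.1136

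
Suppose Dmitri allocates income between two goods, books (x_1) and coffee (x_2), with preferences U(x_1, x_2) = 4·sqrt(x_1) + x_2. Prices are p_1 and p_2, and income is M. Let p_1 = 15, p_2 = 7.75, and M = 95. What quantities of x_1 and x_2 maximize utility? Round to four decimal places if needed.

Plugging in: x_1* = (2·7.75/15)² = 1.0678, x_2* = 10.1914.

x_1* = 1.0678, x_2* = 10.1914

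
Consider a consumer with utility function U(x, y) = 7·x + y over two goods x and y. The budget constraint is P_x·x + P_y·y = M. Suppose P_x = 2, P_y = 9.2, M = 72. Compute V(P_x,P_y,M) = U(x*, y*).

Perfect substitutes: compare marginal utility per dollar. 7/P_x vs 1/P_y → 3.5 vs 0.1087.
x gives more utility per dollar, so spend all income on x: x* = M/P_x, y* = 0.
Numerically: x* = 36, y* = 0.
Utility at the optimum: U(36, 0) = 252.

V = 252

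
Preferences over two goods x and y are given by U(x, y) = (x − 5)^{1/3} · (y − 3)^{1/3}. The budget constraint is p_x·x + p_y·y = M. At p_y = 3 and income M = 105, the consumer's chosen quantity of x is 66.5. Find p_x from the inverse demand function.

Let x' = x−5, y' = y−3. MRS = y'/x' = p_x/p_y.
Substituting into the budget: x* = 5 + 0.5·(M − 5·p_x − 3·p_y)/p_x, and y* = 3 + 0.5·(…)/p_y.
Set x* = 66.5 in the demand function and solve for p_x: p_x = 0.75.

p_x = 0.75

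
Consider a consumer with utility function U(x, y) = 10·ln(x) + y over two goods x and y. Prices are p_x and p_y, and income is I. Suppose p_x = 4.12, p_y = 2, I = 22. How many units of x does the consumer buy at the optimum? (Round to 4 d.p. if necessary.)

Set MRS = p_x/p_y: (10/x)/1 = p_x/p_y.
So x*(p_x,p_y) = 10·p_y/p_x, independent of income; and y* = (I − 10·p_y)/p_y.
At the given prices: x* = 10·2/4.12 = 4.8544.

x* = 4.8544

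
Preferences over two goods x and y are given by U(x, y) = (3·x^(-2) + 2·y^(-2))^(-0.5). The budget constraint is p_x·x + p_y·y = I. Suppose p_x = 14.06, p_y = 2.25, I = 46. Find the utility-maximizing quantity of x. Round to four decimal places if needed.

MRS = MU_x/MU_y = (3/2)·(y/x)^(3). Set equal to p_x/p_y.
Hence y/x = ((2/3)·p_x/p_y)^(1/(3)), i.e. raised to the 1/3 power.
Substitute y = (y/x)·x into the budget: x* = I/(p_x + p_y·(y/x)).
Numerically y/x = 1.609054, so x* = 46/(14.06 + 2.25·1.609054) = 2.6018.

x* = 2.6018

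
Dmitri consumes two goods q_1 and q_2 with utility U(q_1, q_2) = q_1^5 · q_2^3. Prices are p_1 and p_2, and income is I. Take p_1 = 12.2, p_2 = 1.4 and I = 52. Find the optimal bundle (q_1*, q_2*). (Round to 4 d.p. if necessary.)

q_1* = 2.6639, q_2* = 13.9286

MU_q_1/MU_q_2 = (5·q_2)/(3·q_1); tangency sets this equal to p_1/p_2.
Rearranging, p_2·q_2 = (3/5)·p_1·q_1. Substituting into the budget gives p_1·q_1·(1 + (3/5)) = I.
Demand: q_1*(p_1,p_2,I) = 0.625·I/p_1 and q_2* = 0.375·I/p_2.
At p_1=12.2, p_2=1.4, I=52: q_1* = 0.625·52/12.2 = 2.6639, q_2* = 13.9286.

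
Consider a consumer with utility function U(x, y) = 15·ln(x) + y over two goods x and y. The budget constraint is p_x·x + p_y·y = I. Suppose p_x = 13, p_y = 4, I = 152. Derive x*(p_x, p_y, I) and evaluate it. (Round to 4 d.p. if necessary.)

MU_x = 15/x, MU_y = 1. Tangency: 15/x = p_x/p_y.
So x*(p_x,p_y) = 15·p_y/p_x, independent of income; and y* = (I − 15·p_y)/p_y.
At the given prices: x* = 15·4/13 = 4.6154.

x* = 4.6154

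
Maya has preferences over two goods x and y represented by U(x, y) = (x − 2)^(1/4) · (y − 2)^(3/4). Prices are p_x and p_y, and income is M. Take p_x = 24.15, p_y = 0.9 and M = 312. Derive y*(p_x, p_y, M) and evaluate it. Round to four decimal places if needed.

MRS = (1/3)·(y−2)/(x−2). Tangency with p_x/p_y gives y−2 = 3·(p_x/p_y)·(x−2).
After buying the subsistence bundle (2, 2), a share 0.25 of the remaining income goes to x: x* = 2 + 0.25·(M − 2p_x − 2p_y)/p_x.
Discretionary income = 312 − 2·24.15 − 2·0.9 = 261.9; y* = 2 + 0.75·261.9/0.9 = 220.25.

y* = 220.25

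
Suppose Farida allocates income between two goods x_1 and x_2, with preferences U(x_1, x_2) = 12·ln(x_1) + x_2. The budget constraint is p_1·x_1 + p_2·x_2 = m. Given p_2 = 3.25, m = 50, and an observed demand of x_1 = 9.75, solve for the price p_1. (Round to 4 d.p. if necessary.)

Set MRS = p_1/p_2: (12/x_1)/1 = p_1/p_2.
So x_1*(p_1,p_2) = 12·p_2/p_1, independent of income; and x_2* = (m − 12·p_2)/p_2.
Set x_1* = 9.75 in the demand function and solve for p_1: p_1 = 4.

p_1 = 4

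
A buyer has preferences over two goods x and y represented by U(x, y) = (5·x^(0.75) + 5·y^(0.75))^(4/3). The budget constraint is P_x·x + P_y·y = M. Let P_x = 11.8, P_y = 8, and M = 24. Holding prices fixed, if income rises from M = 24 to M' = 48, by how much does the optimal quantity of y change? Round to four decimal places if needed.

MRS = MU_x/MU_y = (y/x)^(0.25). Set equal to P_x/P_y.
Hence y/x = (P_x/P_y)^(1/(0.25)), i.e. raised to the 4 power.
With the ratio pinned down, the budget gives x* = M/(P_x + P_y·(y/x)) and y* = (y/x)·x*.
Numerically y/x = 4.733344, so x* = 24/(11.8 + 8·4.733344) = 0.4832 and y* = 4.733344·0.4832 = 2.2872.
At M' = 48: y* = 4.5745. Change: 4.5745 − 2.2872 = 2.2872.

Δy* = 2.2872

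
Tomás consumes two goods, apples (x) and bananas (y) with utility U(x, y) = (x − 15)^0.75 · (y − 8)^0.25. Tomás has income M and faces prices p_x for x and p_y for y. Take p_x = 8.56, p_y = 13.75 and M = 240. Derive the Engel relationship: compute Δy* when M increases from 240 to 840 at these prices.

Δy* = 10.9091

Substituting into the budget: x* = 15 + 0.75·(M − 15·p_x − 8·p_y)/p_x, and y* = 8 + 0.25·(…)/p_y.
Discretionary income = 240 − 15·8.56 − 8·13.75 = 1.6; y* = 8 + 0.25·1.6/13.75 = 8.0291.
At M' = 840: y* = 18.9382. Change: 18.9382 − 8.0291 = 10.9091.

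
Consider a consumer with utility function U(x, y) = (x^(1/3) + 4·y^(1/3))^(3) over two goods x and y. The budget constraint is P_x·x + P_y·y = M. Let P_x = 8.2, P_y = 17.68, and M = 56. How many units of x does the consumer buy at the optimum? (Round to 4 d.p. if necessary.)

x* = 1.0591

MRS = MU_x/MU_y = (1/4)·(y/x)^(2/3). Set equal to P_x/P_y.
Hence y/x = (4·P_x/P_y)^(1/(2/3)), i.e. raised to the 1.5 power.
With the ratio pinned down, the budget gives x* = M/(P_x + P_y·(y/x)) and y* = (y/x)·x*.
Numerically y/x = 2.526896, so x* = 56/(8.2 + 17.68·2.526896) = 1.0591.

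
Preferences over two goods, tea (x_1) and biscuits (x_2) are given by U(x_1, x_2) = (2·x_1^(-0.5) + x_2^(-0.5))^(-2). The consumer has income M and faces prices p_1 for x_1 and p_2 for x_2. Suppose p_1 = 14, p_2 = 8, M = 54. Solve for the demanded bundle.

x_1* = 2.533, x_2* = 2.3173

From the CES first-order condition, 2·(x_2/x_1)^(1.5) = p_1/p_2.
Solve for the ratio: x_2/x_1 = [(1/2)·p_1/p_2]^(2/3).
Substitute x_2 = (x_2/x_1)·x_1 into the budget: x_1* = M/(p_1 + p_2·(x_2/x_1)).
Numerically x_2/x_1 = 0.914826, so x_1* = 54/(14 + 8·0.914826) = 2.533 and x_2* = 0.914826·2.533 = 2.3173.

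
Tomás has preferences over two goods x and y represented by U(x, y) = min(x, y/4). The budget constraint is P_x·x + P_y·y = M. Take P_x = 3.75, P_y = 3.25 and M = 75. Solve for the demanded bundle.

x* = 4.4776, y* = 17.9104

Here 3.75 + 4·3.25 = 16.75, giving x* = 4.4776 and y* = 17.9104.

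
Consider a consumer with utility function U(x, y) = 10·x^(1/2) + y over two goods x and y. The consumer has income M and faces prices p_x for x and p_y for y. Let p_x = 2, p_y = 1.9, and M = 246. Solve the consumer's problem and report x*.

x* = 22.5625

Set MRS = p_x/p_y: 5·x^(−1/2) = p_x/p_y.
Thus x* = (5·p_y/p_x)² — independent of M — with the rest of income spent on y.
Plugging in: x* = (5·1.9/2)² = 22.5625.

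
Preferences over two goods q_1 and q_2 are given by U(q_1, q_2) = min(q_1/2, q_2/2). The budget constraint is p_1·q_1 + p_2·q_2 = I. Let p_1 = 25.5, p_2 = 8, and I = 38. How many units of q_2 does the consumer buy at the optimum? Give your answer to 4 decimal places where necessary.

q_2* = 1.1343

With perfect complements, no substitution: consume in ratio q_1:q_2 = 2:2.
Budget: p_1·q_1 + p_2·q_1 = I, so (2·p_1 + 2·p_2)·q_1 = 2·I.
Demand: q_1*(p_1,p_2,I) = 2·I/(2·p_1 + 2·p_2), q_2* = 2·I/(2·p_1 + 2·p_2).
Here 2·25.5 + 2·8 = 67, giving q_2* = 1.1343.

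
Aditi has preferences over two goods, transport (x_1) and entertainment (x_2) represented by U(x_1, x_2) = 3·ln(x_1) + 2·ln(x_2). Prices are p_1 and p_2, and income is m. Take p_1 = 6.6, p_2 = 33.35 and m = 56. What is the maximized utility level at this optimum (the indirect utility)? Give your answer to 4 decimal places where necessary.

V = 4.0864

The MRS is (3/2)·x_2/x_1. Set MRS = p_1/p_2.
So 3·p_2·x_2 = 2·p_1·x_1; combined with the budget, a share 0.6 of income goes to x_1.
Demand: x_1*(p_1,p_2,m) = 0.6·m/p_1 and x_2* = 0.4·m/p_2.
At p_1=6.6, p_2=33.35, m=56: x_1* = 0.6·56/6.6 = 5.0909, x_2* = 0.6717.
Utility at the optimum: U(5.0909, 0.6717) = 4.0864.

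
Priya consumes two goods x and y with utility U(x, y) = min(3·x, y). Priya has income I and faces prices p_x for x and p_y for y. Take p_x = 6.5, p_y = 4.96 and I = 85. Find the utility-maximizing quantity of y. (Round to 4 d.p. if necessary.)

y* = 11.927

Leontief preferences: the optimum is at the kink where x/1 = y/3, i.e. y = 3·x.
Budget: p_x·x + p_y·3·x = I, so (p_x + 3·p_y)·x = I.
Demand: x*(p_x,p_y,I) = I/(p_x + 3·p_y), y* = 3·I/(p_x + 3·p_y).
Here 6.5 + 3·4.96 = 21.38, giving y* = 11.927.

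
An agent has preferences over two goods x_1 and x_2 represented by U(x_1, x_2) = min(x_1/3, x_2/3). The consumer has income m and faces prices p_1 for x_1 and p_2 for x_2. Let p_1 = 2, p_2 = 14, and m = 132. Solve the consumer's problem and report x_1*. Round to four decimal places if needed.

x_1* = 8.25

Leontief preferences: the optimum is at the kink where x_1/3 = x_2/3, i.e. x_2 = x_1.
Budget: p_1·x_1 + p_2·x_1 = m, so (3·p_1 + 3·p_2)·x_1 = 3·m.
Demand: x_1*(p_1,p_2,m) = 3·m/(3·p_1 + 3·p_2), x_2* = 3·m/(3·p_1 + 3·p_2).
Here 3·2 + 3·14 = 48, giving x_1* = 8.25.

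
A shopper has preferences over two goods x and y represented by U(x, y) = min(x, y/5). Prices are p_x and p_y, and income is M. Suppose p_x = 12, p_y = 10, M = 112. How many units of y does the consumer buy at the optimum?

y* = 9.0323

Leontief preferences: the optimum is at the kink where x/1 = y/5, i.e. y = 5·x.
Budget: p_x·x + p_y·5·x = M, so (p_x + 5·p_y)·x = M.
Demand: x*(p_x,p_y,M) = M/(p_x + 5·p_y), y* = 5·M/(p_x + 5·p_y).
Here 12 + 5·10 = 62, giving y* = 9.0323.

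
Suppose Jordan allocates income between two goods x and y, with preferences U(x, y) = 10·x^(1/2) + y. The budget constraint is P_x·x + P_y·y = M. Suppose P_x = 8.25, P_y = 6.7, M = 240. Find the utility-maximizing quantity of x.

x* = 16.4885

Set MRS = P_x/P_y: 5·x^(−1/2) = P_x/P_y.
Solve: √x = 5·P_y/P_x, so x*(P_x,P_y) = (5·P_y/P_x)², and y* = (M − P_x·x*)/P_y.
Plugging in: x* = (5·6.7/8.25)² = 16.4885.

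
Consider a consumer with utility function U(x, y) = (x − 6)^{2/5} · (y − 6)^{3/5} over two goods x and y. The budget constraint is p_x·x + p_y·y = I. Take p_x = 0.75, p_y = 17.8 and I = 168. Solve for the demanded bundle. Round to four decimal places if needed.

x* = 36.24, y* = 7.9112

Let x' = x−6, y' = y−6. MRS = (2/3)·y'/x' = p_x/p_y.
Substituting into the budget: x* = 6 + 0.4·(I − 6·p_x − 6·p_y)/p_x, and y* = 6 + 0.6·(…)/p_y.
Discretionary income = 168 − 6·0.75 − 6·17.8 = 56.7; x* = 6 + 0.4·56.7/0.75 = 36.24; y* = 6 + 0.6·56.7/17.8 = 7.9112.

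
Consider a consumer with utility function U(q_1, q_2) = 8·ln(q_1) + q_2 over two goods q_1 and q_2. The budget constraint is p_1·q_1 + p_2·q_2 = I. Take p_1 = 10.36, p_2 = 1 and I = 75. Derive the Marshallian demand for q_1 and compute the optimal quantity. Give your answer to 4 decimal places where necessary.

q_1* = 0.7722

So q_1*(p_1,p_2) = 8·p_2/p_1, independent of income; and q_2* = (I − 8·p_2)/p_2.
At the given prices: q_1* = 8·1/10.36 = 0.7722.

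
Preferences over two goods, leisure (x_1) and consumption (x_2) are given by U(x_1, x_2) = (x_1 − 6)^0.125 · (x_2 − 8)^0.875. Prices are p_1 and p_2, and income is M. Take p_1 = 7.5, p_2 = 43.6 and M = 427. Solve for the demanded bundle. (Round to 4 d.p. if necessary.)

MRS = (1/7)·(x_2−8)/(x_1−6). Tangency with p_1/p_2 gives x_2−8 = 7·(p_1/p_2)·(x_1−6).
After buying the subsistence bundle (6, 8), a share 0.125 of the remaining income goes to x_1: x_1* = 6 + 0.125·(M − 6p_1 − 8p_2)/p_1.
Discretionary income = 427 − 6·7.5 − 8·43.6 = 33.2; x_1* = 6 + 0.125·33.2/7.5 = 6.5533; x_2* = 8 + 0.875·33.2/43.6 = 8.6663.

x_1* = 6.5533, x_2* = 8.6663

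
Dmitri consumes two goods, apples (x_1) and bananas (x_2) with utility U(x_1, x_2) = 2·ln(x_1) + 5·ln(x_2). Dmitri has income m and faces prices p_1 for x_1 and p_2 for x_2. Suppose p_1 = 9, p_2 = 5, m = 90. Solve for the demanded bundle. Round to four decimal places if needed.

The MRS is (2/5)·x_2/x_1. Set MRS = p_1/p_2.
Rearranging, p_2·x_2 = (5/2)·p_1·x_1. Substituting into the budget gives p_1·x_1·(1 + (5/2)) = m.
Demand: x_1*(p_1,p_2,m) = 2/7·m/p_1 and x_2* = 5/7·m/p_2.
At p_1=9, p_2=5, m=90: x_1* = 2/7·90/9 = 2.8571, x_2* = 12.8571.

x_1* = 2.8571, x_2* = 12.8571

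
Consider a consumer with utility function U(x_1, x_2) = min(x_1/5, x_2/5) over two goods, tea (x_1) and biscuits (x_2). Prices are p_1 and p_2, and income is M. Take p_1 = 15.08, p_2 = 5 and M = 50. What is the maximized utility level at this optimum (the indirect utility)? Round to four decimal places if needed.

V = 0.498

Demand: x_1*(p_1,p_2,M) = 5·M/(5·p_1 + 5·p_2), x_2* = 5·M/(5·p_1 + 5·p_2).
Here 5·15.08 + 5·5 = 100.4, giving x_1* = 2.49 and x_2* = 2.49.
Utility at the optimum: U(2.49, 2.49) = 0.498.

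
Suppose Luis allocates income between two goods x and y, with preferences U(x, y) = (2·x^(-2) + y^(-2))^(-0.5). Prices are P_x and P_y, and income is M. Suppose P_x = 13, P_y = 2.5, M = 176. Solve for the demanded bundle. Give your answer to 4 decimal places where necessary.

x* = 10.7071, y* = 14.723

With the ratio pinned down, the budget gives x* = M/(P_x + P_y·(y/x)) and y* = (y/x)·x*.
Numerically y/x = 1.375069, so x* = 176/(13 + 2.5·1.375069) = 10.7071 and y* = 1.375069·10.7071 = 14.723.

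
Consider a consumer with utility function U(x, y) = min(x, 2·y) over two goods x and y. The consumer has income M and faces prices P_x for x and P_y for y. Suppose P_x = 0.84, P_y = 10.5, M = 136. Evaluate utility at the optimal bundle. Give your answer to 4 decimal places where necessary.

V = 22.3317

With perfect complements, no substitution: consume in ratio x:y = 2:1.
Budget: P_x·x + P_y·(1/2)·x = M, so (2·P_x + P_y)·x = 2·M.
Demand: x*(P_x,P_y,M) = 2·M/(2·P_x + P_y), y* = M/(2·P_x + P_y).
Here 2·0.84 + 10.5 = 12.18, giving x* = 22.3317 and y* = 11.1658.
Utility at the optimum: U(22.3317, 11.1658) = 22.3317.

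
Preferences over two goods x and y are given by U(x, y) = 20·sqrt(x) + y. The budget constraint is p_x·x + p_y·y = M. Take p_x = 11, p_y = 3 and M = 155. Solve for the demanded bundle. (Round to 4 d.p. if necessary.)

x* = 7.438, y* = 24.3939

Set MRS = p_x/p_y: 10·x^(−1/2) = p_x/p_y.
Solve: √x = 10·p_y/p_x, so x*(p_x,p_y) = (10·p_y/p_x)², and y* = (M − p_x·x*)/p_y.
Plugging in: x* = (10·3/11)² = 7.438, y* = 24.3939.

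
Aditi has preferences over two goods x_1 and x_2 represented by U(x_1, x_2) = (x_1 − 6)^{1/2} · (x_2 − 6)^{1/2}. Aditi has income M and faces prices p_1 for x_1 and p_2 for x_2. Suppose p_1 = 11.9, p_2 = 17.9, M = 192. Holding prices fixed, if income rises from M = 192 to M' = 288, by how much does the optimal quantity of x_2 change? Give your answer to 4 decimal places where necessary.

Δx_2* = 2.6816

Substituting into the budget: x_1* = 6 + 0.5·(M − 6·p_1 − 6·p_2)/p_1, and x_2* = 6 + 0.5·(…)/p_2.
Discretionary income = 192 − 6·11.9 − 6·17.9 = 13.2; x_2* = 6 + 0.5·13.2/17.9 = 6.3687.
At M' = 288: x_2* = 9.0503. Change: 9.0503 − 6.3687 = 2.6816.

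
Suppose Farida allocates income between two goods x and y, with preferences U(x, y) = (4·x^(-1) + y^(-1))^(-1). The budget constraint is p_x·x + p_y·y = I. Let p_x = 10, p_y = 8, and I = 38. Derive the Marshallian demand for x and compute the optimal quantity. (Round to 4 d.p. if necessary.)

Numerically y/x = 0.559017, so x* = 38/(10 + 8·0.559017) = 2.6257.

x* = 2.6257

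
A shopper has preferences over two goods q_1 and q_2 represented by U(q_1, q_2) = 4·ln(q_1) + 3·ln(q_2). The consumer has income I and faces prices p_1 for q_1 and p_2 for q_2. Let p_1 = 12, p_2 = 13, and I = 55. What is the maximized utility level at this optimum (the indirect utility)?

V = 5.6365

Demand: q_1*(p_1,p_2,I) = 4/7·I/p_1 and q_2* = 3/7·I/p_2.
At p_1=12, p_2=13, I=55: q_1* = 4/7·55/12 = 2.619, q_2* = 1.8132.
Utility at the optimum: U(2.619, 1.8132) = 5.6365.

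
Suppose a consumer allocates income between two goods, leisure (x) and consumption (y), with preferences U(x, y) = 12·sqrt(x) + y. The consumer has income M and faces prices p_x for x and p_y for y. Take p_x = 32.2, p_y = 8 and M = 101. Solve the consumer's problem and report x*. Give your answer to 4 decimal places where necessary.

MU_x = 6/√x, MU_y = 1. Tangency: 6/√x = p_x/p_y.
Solve: √x = 6·p_y/p_x, so x*(p_x,p_y) = (6·p_y/p_x)², and y* = (M − p_x·x*)/p_y.
Plugging in: x* = (6·8/32.2)² = 2.2221.

x* = 2.2221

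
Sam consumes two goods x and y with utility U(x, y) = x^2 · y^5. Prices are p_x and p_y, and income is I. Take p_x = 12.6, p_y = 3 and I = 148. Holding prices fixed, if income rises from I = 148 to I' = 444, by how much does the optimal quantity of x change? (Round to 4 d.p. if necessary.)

The MRS is (2/5)·y/x. Set MRS = p_x/p_y.
Rearranging, p_y·y = (5/2)·p_x·x. Substituting into the budget gives p_x·x·(1 + (5/2)) = I.
Demand: x*(p_x,p_y,I) = 2/7·I/p_x and y* = 5/7·I/p_y.
At p_x=12.6, p_y=3, I=148: x* = 2/7·148/12.6 = 3.356.
At I' = 444: x* = 10.068. Change: 10.068 − 3.356 = 6.712.

Δx* = 6.712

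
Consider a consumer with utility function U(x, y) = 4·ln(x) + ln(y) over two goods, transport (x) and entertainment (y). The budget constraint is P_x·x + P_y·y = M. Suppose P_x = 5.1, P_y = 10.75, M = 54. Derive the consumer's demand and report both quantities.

The MRS is 4·y/x. Set MRS = P_x/P_y.
Rearranging, P_y·y = (1/4)·P_x·x. Substituting into the budget gives P_x·x·(1 + (1/4)) = M.
Demand: x*(P_x,P_y,M) = 0.8·M/P_x and y* = 0.2·M/P_y.
At P_x=5.1, P_y=10.75, M=54: x* = 0.8·54/5.1 = 8.4706, y* = 1.0047.

x* = 8.4706, y* = 1.0047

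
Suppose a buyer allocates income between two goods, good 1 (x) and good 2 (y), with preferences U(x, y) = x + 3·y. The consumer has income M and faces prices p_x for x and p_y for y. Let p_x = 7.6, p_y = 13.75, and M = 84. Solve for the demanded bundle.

Linear utility — the consumer picks whichever good has higher MU/price: 1/7.6 = 0.1316 vs 3/13.75 = 0.2182.
y gives more utility per dollar, so spend all income on y: y* = M/p_y, x* = 0.
Numerically: x* = 0, y* = 6.1091.

x* = 0, y* = 6.1091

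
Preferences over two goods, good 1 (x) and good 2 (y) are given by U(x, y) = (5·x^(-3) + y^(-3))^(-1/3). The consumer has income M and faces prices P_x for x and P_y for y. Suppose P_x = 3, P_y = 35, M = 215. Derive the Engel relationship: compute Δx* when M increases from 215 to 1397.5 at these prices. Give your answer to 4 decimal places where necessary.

Δx* = 75.4891

MRS = MU_x/MU_y = 5·(y/x)^(4). Set equal to P_x/P_y.
Solve for the ratio: y/x = [(1/5)·P_x/P_y]^(0.25).
With the ratio pinned down, the budget gives x* = M/(P_x + P_y·(y/x)) and y* = (y/x)·x*.
Numerically y/x = 0.361844, so x* = 215/(3 + 35·0.361844) = 13.7253.
At M' = 1397.5: x* = 89.2143. Change: 89.2143 − 13.7253 = 75.4891.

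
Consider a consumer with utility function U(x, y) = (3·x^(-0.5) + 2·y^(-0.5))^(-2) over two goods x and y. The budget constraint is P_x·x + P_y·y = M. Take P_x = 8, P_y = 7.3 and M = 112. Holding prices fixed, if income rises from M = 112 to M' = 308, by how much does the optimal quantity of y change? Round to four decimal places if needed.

Δy* = 11.4205

MRS = MU_x/MU_y = (3/2)·(y/x)^(1.5). Set equal to P_x/P_y.
Solve for the ratio: y/x = [(2/3)·P_x/P_y]^(2/3).
Substitute y = (y/x)·x into the budget: x* = M/(P_x + P_y·(y/x)).
Numerically y/x = 0.81118, so x* = 112/(8 + 7.3·0.81118) = 8.045 and y* = 0.81118·8.045 = 6.526.
At M' = 308: y* = 17.9464. Change: 17.9464 − 6.526 = 11.4205.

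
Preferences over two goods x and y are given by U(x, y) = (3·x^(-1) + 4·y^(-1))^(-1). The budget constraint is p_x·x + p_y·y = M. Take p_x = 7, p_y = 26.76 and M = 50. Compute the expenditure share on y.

MU_x ∝ 3·x^(-2), MU_y ∝ 4·y^(-2), so MRS = (3/4)·(y/x)^(2) = p_x/p_y.
Hence y/x = ((4/3)·p_x/p_y)^(1/(2)), i.e. raised to the 0.5 power.
With the ratio pinned down, the budget gives x* = M/(p_x + p_y·(y/x)) and y* = (y/x)·x*.
Numerically y/x = 0.590575, so x* = 50/(7 + 26.76·0.590575) = 2.1926 and y* = 0.590575·2.1926 = 1.2949.
Expenditure on y: 26.76·1.2949 = 34.6517; share = 0.693.

share on y = 0.693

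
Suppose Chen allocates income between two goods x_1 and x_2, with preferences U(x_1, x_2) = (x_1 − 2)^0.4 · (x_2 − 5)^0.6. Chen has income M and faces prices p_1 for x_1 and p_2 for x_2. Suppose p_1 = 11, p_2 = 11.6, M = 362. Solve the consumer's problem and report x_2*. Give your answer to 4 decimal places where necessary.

MRS = (2/3)·(x_2−5)/(x_1−2). Tangency with p_1/p_2 gives x_2−5 = (3/2)·(p_1/p_2)·(x_1−2).
Substituting into the budget: x_1* = 2 + 0.4·(M − 2·p_1 − 5·p_2)/p_1, and x_2* = 5 + 0.6·(…)/p_2.
Discretionary income = 362 − 2·11 − 5·11.6 = 282; x_2* = 5 + 0.6·282/11.6 = 19.5862.

x_2* = 19.5862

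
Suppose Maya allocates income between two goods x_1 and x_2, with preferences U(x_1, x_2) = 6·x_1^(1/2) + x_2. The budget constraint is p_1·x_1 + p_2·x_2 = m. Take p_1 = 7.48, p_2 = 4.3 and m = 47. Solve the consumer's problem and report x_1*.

x_1* = 2.9742

Set MRS = p_1/p_2: 3·x_1^(−1/2) = p_1/p_2.
Solve: √x_1 = 3·p_2/p_1, so x_1*(p_1,p_2) = (3·p_2/p_1)², and x_2* = (m − p_1·x_1*)/p_2.
Plugging in: x_1* = (3·4.3/7.48)² = 2.9742.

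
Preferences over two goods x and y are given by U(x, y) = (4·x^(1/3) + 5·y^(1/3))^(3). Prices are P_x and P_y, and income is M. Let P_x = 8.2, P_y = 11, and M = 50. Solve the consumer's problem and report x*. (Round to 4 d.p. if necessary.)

x* = 2.7633

With the ratio pinned down, the budget gives x* = M/(P_x + P_y·(y/x)) and y* = (y/x)·x*.
Numerically y/x = 0.899491, so x* = 50/(8.2 + 11·0.899491) = 2.7633.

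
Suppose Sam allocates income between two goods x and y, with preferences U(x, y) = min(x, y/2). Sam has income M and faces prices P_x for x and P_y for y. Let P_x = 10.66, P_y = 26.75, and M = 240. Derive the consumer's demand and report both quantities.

x* = 3.7406, y* = 7.4813

Leontief preferences: the optimum is at the kink where x/1 = y/2, i.e. y = 2·x.
Budget: P_x·x + P_y·2·x = M, so (P_x + 2·P_y)·x = M.
Demand: x*(P_x,P_y,M) = M/(P_x + 2·P_y), y* = 2·M/(P_x + 2·P_y).
Here 10.66 + 2·26.75 = 64.16, giving x* = 3.7406 and y* = 7.4813.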